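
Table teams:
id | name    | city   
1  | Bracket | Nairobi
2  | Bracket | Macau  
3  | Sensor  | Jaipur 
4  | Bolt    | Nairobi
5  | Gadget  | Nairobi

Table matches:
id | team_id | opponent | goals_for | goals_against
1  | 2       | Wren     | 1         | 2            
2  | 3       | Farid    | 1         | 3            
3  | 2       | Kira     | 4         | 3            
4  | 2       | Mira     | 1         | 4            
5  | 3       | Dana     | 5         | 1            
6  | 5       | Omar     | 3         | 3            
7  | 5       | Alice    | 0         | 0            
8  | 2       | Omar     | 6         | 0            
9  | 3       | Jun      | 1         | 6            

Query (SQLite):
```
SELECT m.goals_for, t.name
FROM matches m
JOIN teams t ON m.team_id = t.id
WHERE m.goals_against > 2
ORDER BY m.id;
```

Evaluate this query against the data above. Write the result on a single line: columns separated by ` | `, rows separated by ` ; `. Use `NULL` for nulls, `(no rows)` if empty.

1 | Sensor ; 4 | Bracket ; 1 | Bracket ; 3 | Gadget ; 1 | Sensor

Each matches row matches the teams row where team_id = teams.id.
Then keep rows with m.goals_against > 2.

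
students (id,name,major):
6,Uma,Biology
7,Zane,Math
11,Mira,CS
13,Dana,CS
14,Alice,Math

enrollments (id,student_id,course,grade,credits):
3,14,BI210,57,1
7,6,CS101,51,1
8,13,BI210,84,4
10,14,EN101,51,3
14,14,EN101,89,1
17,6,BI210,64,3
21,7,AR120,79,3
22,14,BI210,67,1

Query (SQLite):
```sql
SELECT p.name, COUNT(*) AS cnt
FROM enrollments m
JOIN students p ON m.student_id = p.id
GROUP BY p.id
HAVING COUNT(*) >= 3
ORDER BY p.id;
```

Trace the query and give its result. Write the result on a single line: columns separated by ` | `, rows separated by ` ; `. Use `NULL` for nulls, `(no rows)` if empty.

Alice | 4

Join each enrollments row to its students via student_id.
Group joined rows by students.id; compute COUNT(*) per group.
HAVING: keep groups with count ≥ 3.
  6: ids {7, 17} → COUNT(*)=2
  7: ids {21} → COUNT(*)=1
  13: ids {8} → COUNT(*)=1
  14: ids {3, 10, 14, 22} → COUNT(*)=4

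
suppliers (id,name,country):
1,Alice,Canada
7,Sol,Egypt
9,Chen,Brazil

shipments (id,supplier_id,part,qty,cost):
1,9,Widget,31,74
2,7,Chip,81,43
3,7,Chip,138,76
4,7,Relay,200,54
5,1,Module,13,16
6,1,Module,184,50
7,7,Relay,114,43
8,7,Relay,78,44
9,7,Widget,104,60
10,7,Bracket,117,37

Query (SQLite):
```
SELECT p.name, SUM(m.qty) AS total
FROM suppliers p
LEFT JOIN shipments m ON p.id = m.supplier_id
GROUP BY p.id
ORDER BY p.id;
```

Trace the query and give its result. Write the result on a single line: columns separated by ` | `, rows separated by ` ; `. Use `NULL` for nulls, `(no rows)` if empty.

Alice | 197 ; Sol | 832 ; Chen | 31

LEFT JOIN keeps every suppliers row; unmatched ones get NULL for shipments columns.
Group by suppliers.id and compute SUM(m.qty). SUM over an all-NULL group is NULL.
  1: ids {5, 6} → SUM(m.qty)=197
  7: ids {2, 3, 4, 7, 8, 9, 10} → SUM(m.qty)=832
  9: ids {1} → SUM(m.qty)=31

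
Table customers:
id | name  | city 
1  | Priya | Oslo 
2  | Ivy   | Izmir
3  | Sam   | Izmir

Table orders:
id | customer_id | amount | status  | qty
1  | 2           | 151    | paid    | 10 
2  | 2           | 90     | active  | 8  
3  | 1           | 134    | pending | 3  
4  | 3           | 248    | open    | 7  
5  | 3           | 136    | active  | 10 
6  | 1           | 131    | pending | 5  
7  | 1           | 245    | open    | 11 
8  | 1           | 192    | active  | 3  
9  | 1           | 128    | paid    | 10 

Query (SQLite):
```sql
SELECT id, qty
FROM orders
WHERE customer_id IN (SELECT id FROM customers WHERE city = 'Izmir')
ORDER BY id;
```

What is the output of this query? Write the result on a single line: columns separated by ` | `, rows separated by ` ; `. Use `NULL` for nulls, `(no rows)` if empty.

1 | 10 ; 2 | 8 ; 4 | 7 ; 5 | 10

Inner query: customers.id where city = 'Izmir'.
Outer: keep orders rows whose customer_id is in that set.
Inner query → {2, 3}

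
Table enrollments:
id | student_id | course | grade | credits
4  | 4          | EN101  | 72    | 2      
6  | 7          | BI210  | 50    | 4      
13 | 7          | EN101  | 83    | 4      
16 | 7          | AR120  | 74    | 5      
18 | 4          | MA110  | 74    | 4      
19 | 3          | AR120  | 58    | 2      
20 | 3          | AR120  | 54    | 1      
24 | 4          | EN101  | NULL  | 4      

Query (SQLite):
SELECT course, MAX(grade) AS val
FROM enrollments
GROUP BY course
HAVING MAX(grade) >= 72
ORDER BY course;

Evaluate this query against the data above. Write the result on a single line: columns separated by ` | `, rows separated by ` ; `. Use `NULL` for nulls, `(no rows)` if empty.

Partition enrollments by course; compute MAX(grade) within each group.
HAVING: keep groups where MAX(grade) >= 72.
  AR120: ids {16, 19, 20} → MAX(grade)=74
  BI210: ids {6} → MAX(grade)=50
  EN101: ids {4, 13, 24} → MAX(grade)=83
  MA110: ids {18} → MAX(grade)=74

AR120 | 74 ; EN101 | 83 ; MA110 | 74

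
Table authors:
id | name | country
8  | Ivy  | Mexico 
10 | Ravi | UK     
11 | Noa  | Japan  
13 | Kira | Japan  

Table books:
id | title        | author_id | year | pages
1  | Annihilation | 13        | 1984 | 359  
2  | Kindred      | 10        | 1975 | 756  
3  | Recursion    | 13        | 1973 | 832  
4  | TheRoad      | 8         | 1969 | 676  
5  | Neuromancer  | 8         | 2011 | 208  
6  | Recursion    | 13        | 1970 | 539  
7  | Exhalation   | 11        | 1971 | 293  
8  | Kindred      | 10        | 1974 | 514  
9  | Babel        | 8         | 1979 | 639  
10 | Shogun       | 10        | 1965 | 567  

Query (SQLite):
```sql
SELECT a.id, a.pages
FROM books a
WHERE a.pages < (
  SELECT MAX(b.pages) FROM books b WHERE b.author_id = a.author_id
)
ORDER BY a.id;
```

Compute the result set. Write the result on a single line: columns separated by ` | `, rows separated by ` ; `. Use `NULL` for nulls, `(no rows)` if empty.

1 | 359 ; 5 | 208 ; 6 | 539 ; 8 | 514 ; 9 | 639 ; 10 | 567

For each books row a, compute MAX(pages) over rows sharing a.author_id.
Keep row a if a.pages < that per-group MAX.
  author_id=8: MAX(pages) = 676
  author_id=10: MAX(pages) = 756
  author_id=11: MAX(pages) = 293
  author_id=13: MAX(pages) = 832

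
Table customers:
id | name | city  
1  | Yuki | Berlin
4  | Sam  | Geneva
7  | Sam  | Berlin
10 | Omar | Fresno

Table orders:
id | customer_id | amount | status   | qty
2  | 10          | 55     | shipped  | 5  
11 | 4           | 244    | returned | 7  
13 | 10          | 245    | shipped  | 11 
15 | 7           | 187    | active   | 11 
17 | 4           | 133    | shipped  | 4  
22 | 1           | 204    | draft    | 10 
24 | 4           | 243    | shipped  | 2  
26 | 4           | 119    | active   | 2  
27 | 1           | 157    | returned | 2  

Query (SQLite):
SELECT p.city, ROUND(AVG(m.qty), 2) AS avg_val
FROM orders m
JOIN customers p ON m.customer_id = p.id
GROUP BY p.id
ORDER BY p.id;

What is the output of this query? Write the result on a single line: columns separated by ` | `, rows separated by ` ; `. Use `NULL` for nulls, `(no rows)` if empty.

Join each orders row to its customers via customer_id.
Group joined rows by customers.id; compute ROUND(AVG(m.qty), 2) per group.
  1: ids {22, 27} → ROUND(AVG(m.qty), 2)=6
  4: ids {11, 17, 24, 26} → ROUND(AVG(m.qty), 2)=3.75
  7: ids {15} → ROUND(AVG(m.qty), 2)=11
  10: ids {2, 13} → ROUND(AVG(m.qty), 2)=8

Berlin | 6 ; Geneva | 3.75 ; Berlin | 11 ; Fresno | 8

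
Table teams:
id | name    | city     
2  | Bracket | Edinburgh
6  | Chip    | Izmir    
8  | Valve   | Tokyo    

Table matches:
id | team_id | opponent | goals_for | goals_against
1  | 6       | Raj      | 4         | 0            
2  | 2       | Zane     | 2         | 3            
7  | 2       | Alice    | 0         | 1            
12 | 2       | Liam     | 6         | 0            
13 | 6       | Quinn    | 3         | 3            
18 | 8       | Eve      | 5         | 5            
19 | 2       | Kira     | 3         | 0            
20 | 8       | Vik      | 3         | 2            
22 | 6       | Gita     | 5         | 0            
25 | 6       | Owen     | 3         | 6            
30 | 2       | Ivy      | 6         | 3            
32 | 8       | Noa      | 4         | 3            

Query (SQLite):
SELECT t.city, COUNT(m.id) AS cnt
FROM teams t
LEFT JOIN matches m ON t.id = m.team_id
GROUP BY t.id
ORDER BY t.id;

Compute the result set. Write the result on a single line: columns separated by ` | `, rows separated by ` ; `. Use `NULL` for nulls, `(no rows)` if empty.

Edinburgh | 5 ; Izmir | 4 ; Tokyo | 3

LEFT JOIN keeps every teams row; unmatched ones get NULL for matches columns.
Group by teams.id and compute COUNT(m.id). COUNT(col) of an all-NULL group is 0.
  2: ids {2, 7, 12, 19, 30} → COUNT(m.id)=5
  6: ids {1, 13, 22, 25} → COUNT(m.id)=4
  8: ids {18, 20, 32} → COUNT(m.id)=3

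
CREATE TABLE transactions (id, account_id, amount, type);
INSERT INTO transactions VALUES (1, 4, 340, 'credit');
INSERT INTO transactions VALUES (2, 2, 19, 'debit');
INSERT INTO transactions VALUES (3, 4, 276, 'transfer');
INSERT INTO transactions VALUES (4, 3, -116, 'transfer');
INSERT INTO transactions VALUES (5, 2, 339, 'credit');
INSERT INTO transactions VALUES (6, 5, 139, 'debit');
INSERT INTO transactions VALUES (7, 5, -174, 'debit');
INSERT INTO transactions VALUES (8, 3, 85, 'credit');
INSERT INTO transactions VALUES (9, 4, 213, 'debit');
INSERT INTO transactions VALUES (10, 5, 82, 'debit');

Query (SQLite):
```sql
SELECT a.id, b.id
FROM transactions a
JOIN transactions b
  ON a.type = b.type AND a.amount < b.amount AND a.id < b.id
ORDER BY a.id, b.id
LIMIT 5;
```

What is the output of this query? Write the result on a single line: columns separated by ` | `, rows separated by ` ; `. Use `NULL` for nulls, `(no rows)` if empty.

2 | 6 ; 2 | 9 ; 2 | 10 ; 6 | 9 ; 7 | 9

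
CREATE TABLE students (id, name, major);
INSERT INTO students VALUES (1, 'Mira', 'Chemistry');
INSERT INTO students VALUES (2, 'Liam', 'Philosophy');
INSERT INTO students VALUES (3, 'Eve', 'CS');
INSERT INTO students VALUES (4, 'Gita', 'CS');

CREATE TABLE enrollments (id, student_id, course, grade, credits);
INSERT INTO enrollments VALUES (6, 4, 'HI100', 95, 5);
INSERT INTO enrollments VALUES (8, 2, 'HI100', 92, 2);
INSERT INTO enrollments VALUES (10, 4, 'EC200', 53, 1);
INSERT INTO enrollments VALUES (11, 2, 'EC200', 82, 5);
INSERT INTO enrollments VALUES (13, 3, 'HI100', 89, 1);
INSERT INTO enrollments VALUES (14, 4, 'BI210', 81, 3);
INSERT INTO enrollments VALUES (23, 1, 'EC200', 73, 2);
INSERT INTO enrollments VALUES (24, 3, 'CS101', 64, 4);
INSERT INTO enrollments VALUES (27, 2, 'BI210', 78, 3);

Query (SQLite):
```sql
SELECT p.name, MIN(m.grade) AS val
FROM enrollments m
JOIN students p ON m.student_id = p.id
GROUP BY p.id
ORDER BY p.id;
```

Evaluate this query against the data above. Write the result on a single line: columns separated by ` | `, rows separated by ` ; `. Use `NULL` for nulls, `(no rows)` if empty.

Join each enrollments row to its students via student_id.
Group joined rows by students.id; compute MIN(m.grade) per group.
  1: ids {23} → MIN(m.grade)=73
  2: ids {8, 11, 27} → MIN(m.grade)=78
  3: ids {13, 24} → MIN(m.grade)=64
  4: ids {6, 10, 14} → MIN(m.grade)=53

Mira | 73 ; Liam | 78 ; Eve | 64 ; Gita | 53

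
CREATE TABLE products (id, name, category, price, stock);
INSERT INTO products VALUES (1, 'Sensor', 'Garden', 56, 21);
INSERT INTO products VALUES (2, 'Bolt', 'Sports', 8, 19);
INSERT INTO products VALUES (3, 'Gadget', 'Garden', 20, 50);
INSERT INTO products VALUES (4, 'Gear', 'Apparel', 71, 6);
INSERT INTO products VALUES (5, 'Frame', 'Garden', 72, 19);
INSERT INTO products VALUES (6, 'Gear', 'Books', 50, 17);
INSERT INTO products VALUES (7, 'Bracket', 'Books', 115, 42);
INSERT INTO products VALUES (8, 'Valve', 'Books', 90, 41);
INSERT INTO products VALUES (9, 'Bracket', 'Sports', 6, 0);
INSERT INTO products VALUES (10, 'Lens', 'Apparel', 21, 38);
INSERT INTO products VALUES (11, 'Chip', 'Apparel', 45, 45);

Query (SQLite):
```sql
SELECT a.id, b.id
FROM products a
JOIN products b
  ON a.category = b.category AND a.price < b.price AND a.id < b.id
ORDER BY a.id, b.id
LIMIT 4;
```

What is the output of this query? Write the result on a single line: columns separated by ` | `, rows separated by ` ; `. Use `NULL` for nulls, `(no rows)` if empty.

1 | 5 ; 3 | 5 ; 6 | 7 ; 6 | 8

Pairs (a,b) with same category, a.price < b.price, a.id < b.id.
category groups: Apparel:{4,10,11} Books:{6,7,8} Garden:{1,3,5} Sports:{2,9}
Ordered by (a.id, b.id); first 4.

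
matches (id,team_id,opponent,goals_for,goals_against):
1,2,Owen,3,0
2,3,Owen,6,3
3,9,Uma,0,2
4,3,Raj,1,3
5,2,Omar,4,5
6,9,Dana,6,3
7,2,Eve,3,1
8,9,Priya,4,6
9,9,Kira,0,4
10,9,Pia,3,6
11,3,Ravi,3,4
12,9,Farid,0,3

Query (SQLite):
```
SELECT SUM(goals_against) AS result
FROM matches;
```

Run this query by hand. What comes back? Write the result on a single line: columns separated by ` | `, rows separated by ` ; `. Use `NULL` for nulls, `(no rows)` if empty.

40

All goals_against values: [0, 3, 2, 3, 5, 3, 1, 6, 4, 6, 4, 3].
SUM of non-NULL values = 40.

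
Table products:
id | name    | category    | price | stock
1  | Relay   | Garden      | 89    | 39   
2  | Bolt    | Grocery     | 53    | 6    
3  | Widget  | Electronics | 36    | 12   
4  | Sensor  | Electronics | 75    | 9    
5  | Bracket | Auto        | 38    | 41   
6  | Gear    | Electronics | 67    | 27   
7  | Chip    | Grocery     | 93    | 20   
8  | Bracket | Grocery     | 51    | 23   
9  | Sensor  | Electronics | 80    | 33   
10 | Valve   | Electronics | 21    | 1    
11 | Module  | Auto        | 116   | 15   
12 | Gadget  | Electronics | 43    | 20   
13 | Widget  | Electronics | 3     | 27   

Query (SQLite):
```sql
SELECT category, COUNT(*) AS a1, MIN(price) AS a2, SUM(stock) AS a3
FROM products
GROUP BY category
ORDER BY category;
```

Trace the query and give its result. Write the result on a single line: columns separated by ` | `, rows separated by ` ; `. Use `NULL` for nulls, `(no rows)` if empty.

Group products by category.
Per group compute: COUNT(*), MIN(price), SUM(stock).
  Auto: ids {5, 11} → COUNT(*)=2, MIN(price)=38, SUM(stock)=56
  Electronics: ids {3, 4, 6, 9, 10, 12, 13} → COUNT(*)=7, MIN(price)=3, SUM(stock)=129
  Garden: ids {1} → COUNT(*)=1, MIN(price)=89, SUM(stock)=39
  Grocery: ids {2, 7, 8} → COUNT(*)=3, MIN(price)=51, SUM(stock)=49

Auto | 2 | 38 | 56 ; Electronics | 7 | 3 | 129 ; Garden | 1 | 89 | 39 ; Grocery | 3 | 51 | 49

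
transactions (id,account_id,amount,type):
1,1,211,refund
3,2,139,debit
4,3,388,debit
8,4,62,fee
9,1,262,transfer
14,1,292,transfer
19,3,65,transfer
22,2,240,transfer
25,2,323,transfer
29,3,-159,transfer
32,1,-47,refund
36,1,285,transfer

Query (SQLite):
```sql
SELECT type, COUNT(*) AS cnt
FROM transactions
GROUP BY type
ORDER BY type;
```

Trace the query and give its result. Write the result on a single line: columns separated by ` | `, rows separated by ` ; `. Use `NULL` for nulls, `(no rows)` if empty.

Partition transactions by type; compute COUNT(*) within each group.
  debit: ids {3, 4} → COUNT(*)=2
  fee: ids {8} → COUNT(*)=1
  refund: ids {1, 32} → COUNT(*)=2
  transfer: ids {9, 14, 19, 22, 25, 29, 36} → COUNT(*)=7

debit | 2 ; fee | 1 ; refund | 2 ; transfer | 7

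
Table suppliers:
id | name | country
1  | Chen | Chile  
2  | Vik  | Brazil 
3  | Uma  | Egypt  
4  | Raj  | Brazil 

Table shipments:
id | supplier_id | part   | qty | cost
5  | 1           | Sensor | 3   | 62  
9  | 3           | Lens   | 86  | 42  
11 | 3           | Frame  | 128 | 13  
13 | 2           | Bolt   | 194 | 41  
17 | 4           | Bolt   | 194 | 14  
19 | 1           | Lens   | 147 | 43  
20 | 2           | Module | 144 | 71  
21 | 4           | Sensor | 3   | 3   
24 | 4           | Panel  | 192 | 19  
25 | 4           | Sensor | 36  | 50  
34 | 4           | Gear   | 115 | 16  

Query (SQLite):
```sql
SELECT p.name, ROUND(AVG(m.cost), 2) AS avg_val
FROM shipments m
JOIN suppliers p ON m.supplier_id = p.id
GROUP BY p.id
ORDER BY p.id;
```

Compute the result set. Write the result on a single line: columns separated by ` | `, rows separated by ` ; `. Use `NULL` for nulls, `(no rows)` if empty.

Join each shipments row to its suppliers via supplier_id.
Group joined rows by suppliers.id; compute ROUND(AVG(m.cost), 2) per group.
  1: ids {5, 19} → ROUND(AVG(m.cost), 2)=52.5
  2: ids {13, 20} → ROUND(AVG(m.cost), 2)=56
  3: ids {9, 11} → ROUND(AVG(m.cost), 2)=27.5
  4: ids {17, 21, 24, 25, 34} → ROUND(AVG(m.cost), 2)=20.4

Chen | 52.5 ; Vik | 56 ; Uma | 27.5 ; Raj | 20.4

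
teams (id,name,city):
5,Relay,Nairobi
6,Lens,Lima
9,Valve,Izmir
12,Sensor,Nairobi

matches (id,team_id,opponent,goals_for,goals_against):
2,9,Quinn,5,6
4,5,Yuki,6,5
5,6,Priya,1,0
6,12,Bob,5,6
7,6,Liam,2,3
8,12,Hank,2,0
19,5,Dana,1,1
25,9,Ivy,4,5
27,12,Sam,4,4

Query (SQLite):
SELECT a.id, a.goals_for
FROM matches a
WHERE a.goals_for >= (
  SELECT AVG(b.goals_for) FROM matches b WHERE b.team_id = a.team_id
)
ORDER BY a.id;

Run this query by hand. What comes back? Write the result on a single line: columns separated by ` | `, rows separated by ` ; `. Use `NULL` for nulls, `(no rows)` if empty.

2 | 5 ; 4 | 6 ; 6 | 5 ; 7 | 2 ; 27 | 4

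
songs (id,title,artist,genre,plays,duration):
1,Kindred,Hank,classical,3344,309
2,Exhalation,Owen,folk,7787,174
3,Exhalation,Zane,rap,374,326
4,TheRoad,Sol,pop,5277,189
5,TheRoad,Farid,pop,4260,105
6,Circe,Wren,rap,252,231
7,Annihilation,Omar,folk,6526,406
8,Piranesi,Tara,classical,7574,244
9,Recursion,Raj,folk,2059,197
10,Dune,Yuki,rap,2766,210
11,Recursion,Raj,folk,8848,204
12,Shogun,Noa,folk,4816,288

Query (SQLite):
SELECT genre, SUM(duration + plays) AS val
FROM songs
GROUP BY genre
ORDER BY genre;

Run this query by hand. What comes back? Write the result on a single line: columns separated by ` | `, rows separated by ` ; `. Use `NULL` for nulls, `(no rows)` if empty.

classical | 11471 ; folk | 31305 ; pop | 9831 ; rap | 4159

For each row compute duration + plays.
Group by genre; take SUM of the expression per group.
  classical: ids {1, 8} → SUM(duration + plays)=11471
  folk: ids {2, 7, 9, 11, 12} → SUM(duration + plays)=31305
  pop: ids {4, 5} → SUM(duration + plays)=9831
  rap: ids {3, 6, 10} → SUM(duration + plays)=4159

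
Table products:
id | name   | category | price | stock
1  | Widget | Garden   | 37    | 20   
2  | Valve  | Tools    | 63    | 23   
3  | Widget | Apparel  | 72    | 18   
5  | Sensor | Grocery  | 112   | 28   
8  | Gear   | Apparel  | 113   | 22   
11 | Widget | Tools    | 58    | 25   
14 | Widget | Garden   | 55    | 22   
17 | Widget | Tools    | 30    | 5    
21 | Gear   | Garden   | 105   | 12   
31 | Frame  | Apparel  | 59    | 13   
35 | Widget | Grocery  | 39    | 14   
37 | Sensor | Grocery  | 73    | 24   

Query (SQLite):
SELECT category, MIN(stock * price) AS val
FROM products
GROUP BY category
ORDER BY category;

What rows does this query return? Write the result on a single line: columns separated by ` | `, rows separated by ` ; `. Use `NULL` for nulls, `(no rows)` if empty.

For each row compute stock * price.
Group by category; take MIN of the expression per group.
  Apparel: ids {3, 8, 31} → MIN(stock * price)=767
  Garden: ids {1, 14, 21} → MIN(stock * price)=740
  Grocery: ids {5, 35, 37} → MIN(stock * price)=546
  Tools: ids {2, 11, 17} → MIN(stock * price)=150

Apparel | 767 ; Garden | 740 ; Grocery | 546 ; Tools | 150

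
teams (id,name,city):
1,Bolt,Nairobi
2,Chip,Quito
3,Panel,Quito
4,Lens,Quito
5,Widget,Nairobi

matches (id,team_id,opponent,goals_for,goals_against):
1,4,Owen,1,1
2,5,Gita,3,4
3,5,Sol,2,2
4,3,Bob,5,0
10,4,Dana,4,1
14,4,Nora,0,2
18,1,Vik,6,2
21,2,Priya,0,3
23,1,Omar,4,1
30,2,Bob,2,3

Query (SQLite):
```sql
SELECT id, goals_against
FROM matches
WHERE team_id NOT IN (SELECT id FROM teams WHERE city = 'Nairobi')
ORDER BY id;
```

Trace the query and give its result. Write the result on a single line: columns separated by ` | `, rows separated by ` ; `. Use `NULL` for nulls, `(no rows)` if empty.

Inner query: teams.id where city = 'Nairobi'.
Outer: keep matches rows whose team_id is not in that set.
Inner query → {1, 5}

1 | 1 ; 4 | 0 ; 10 | 1 ; 14 | 2 ; 21 | 3 ; 30 | 3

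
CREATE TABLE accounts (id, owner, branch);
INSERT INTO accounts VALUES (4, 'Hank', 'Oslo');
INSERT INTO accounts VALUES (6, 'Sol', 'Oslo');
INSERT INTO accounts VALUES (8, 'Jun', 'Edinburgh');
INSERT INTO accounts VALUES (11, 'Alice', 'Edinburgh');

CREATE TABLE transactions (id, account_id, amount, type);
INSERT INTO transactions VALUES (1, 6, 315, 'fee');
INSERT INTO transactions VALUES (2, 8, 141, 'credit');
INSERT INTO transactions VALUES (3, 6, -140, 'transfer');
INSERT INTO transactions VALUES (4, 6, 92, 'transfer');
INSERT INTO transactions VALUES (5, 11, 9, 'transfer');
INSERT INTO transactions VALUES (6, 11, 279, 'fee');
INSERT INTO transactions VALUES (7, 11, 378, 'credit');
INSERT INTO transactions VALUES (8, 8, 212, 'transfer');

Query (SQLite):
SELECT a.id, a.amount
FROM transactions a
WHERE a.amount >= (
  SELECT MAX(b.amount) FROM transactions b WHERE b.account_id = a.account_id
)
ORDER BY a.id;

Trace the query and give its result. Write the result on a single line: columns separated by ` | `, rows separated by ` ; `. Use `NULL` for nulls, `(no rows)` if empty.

1 | 315 ; 7 | 378 ; 8 | 212

For each transactions row a, compute MAX(amount) over rows sharing a.account_id.
Keep row a if a.amount >= that per-group MAX.
  account_id=6: MAX(amount) = 315
  account_id=8: MAX(amount) = 212
  account_id=11: MAX(amount) = 378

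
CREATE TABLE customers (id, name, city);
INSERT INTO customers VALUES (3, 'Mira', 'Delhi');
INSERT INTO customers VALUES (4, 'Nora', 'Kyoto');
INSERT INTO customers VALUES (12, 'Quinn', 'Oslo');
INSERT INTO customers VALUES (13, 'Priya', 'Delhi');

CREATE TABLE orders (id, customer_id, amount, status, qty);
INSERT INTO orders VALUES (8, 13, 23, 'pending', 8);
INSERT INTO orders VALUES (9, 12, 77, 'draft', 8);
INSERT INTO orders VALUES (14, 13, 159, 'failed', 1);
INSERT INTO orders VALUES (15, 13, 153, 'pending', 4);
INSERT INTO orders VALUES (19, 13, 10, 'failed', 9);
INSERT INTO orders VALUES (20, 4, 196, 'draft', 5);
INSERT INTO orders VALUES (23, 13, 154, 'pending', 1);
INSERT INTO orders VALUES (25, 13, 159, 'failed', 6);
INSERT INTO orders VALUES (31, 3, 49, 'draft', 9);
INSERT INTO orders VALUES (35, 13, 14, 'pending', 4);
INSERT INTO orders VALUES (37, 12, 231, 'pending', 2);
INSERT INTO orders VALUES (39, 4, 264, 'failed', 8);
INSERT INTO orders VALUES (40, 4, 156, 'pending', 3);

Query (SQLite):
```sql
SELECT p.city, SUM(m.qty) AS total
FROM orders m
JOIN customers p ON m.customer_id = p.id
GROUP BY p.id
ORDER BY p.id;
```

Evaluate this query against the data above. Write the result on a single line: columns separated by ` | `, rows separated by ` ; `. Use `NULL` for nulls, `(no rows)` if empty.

Delhi | 9 ; Kyoto | 16 ; Oslo | 10 ; Delhi | 33

Join each orders row to its customers via customer_id.
Group joined rows by customers.id; compute SUM(m.qty) per group.
  3: ids {31} → SUM(m.qty)=9
  4: ids {20, 39, 40} → SUM(m.qty)=16
  12: ids {9, 37} → SUM(m.qty)=10
  13: ids {8, 14, 15, 19, 23, 25, 35} → SUM(m.qty)=33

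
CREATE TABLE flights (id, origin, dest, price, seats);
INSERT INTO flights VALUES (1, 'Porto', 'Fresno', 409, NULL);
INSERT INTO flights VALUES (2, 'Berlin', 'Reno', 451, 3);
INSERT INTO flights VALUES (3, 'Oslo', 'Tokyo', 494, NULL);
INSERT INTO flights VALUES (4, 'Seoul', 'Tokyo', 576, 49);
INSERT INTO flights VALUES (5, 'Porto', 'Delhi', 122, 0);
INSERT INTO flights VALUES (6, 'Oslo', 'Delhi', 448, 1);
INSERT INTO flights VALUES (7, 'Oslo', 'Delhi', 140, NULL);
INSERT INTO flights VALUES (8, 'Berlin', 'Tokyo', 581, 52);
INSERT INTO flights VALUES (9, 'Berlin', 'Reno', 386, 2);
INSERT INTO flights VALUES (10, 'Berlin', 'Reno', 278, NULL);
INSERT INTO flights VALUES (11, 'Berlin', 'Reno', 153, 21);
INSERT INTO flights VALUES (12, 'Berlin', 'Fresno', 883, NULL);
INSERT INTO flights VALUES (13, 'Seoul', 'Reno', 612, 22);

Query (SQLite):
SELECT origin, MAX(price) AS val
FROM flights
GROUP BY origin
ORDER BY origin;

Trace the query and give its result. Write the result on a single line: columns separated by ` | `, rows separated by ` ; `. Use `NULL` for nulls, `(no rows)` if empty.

Berlin | 883 ; Oslo | 494 ; Porto | 409 ; Seoul | 612

Partition flights by origin; compute MAX(price) within each group.
  Berlin: ids {2, 8, 9, 10, 11, 12} → MAX(price)=883
  Oslo: ids {3, 6, 7} → MAX(price)=494
  Porto: ids {1, 5} → MAX(price)=409
  Seoul: ids {4, 13} → MAX(price)=612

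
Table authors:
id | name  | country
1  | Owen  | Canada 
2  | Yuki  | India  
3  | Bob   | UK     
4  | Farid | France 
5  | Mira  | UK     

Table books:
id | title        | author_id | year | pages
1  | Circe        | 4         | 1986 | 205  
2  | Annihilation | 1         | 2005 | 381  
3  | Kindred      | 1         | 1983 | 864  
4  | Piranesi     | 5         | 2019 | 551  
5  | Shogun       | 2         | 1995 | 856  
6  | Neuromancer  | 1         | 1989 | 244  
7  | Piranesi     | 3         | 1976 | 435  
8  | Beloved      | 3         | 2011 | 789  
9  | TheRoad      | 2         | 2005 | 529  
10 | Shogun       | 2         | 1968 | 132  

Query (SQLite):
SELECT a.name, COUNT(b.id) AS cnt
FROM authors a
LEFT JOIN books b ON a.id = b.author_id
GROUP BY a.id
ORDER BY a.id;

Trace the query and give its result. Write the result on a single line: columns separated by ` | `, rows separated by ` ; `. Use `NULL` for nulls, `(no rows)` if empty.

Owen | 3 ; Yuki | 3 ; Bob | 2 ; Farid | 1 ; Mira | 1

LEFT JOIN keeps every authors row; unmatched ones get NULL for books columns.
Group by authors.id and compute COUNT(b.id). COUNT(col) of an all-NULL group is 0.
  1: ids {2, 3, 6} → COUNT(b.id)=3
  2: ids {5, 9, 10} → COUNT(b.id)=3
  3: ids {7, 8} → COUNT(b.id)=2
  4: ids {1} → COUNT(b.id)=1
  5: ids {4} → COUNT(b.id)=1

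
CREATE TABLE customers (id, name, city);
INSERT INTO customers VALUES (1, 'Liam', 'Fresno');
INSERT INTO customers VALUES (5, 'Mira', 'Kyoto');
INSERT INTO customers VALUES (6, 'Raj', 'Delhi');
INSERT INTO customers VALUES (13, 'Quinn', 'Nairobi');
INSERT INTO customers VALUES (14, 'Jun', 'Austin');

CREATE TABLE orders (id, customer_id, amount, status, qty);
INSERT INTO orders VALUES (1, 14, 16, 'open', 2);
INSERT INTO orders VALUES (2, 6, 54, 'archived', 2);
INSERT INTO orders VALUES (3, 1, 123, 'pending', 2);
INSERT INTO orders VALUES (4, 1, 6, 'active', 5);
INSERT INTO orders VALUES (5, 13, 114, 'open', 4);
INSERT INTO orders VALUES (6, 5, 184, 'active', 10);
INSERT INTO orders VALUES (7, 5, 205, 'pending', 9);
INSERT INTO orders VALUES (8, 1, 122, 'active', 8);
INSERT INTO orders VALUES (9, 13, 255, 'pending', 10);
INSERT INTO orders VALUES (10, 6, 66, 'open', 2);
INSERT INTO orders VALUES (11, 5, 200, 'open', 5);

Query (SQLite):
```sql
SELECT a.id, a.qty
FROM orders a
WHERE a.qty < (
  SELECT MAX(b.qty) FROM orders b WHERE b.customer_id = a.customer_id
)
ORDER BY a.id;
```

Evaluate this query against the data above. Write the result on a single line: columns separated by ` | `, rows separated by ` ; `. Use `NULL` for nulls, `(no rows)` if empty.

3 | 2 ; 4 | 5 ; 5 | 4 ; 7 | 9 ; 11 | 5

For each orders row a, compute MAX(qty) over rows sharing a.customer_id.
Keep row a if a.qty < that per-group MAX.
  customer_id=1: MAX(qty) = 8
  customer_id=5: MAX(qty) = 10
  customer_id=6: MAX(qty) = 2
  customer_id=13: MAX(qty) = 10
  customer_id=14: MAX(qty) = 2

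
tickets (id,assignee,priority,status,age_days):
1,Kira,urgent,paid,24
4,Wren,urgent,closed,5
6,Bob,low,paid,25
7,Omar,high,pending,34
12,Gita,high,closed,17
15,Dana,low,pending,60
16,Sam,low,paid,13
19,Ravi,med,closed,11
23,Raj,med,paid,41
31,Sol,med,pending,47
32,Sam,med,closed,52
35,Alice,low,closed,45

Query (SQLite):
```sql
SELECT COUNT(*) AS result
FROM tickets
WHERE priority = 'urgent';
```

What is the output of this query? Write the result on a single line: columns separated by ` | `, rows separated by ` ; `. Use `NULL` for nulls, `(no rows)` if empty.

Rows where priority='urgent' → age_days values: [24, 5].
COUNT(*) counts rows → 2.

2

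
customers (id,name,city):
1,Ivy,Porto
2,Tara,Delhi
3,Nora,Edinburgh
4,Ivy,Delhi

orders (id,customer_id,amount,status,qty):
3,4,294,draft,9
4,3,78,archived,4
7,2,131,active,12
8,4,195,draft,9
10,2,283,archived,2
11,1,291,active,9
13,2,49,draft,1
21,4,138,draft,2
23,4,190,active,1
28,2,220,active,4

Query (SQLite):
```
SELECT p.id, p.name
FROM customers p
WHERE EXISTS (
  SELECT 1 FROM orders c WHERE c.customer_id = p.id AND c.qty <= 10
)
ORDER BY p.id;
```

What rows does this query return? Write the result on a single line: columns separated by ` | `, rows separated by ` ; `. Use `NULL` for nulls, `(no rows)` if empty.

1 | Ivy ; 2 | Tara ; 3 | Nora ; 4 | Ivy

For each customers row, check whether any orders with matching customer_id has qty <= 10.
Keep rows where that is true.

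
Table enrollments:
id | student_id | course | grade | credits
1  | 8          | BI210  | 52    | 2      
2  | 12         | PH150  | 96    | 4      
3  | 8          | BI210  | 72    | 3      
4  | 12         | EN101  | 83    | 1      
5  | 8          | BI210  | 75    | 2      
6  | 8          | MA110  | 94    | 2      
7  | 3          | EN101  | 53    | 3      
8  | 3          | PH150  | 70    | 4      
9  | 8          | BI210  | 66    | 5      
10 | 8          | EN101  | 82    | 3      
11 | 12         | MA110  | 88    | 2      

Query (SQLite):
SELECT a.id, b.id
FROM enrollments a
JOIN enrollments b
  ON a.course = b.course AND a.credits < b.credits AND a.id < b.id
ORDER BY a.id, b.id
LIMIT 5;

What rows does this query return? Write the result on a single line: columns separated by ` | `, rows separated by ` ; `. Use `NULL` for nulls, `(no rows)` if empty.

1 | 3 ; 1 | 9 ; 3 | 9 ; 4 | 7 ; 4 | 10

Pairs (a,b) with same course, a.credits < b.credits, a.id < b.id.
course groups: BI210:{1,3,5,9} EN101:{4,7,10} MA110:{6,11} PH150:{2,8}
Ordered by (a.id, b.id); first 5.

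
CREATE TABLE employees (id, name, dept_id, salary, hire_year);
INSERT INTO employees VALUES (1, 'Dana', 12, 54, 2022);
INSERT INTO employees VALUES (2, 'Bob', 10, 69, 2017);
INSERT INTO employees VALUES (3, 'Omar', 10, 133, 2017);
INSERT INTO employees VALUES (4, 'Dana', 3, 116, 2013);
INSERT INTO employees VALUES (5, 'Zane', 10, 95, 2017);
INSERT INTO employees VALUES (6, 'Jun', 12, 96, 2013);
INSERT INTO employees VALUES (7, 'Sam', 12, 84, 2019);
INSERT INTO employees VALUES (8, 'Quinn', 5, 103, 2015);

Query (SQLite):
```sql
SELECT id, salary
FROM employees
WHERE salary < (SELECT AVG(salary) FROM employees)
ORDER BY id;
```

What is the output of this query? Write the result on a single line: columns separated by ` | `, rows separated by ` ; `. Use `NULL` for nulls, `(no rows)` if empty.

Scalar subquery: AVG(salary) over all employees rows = 93.75.
Keep rows where salary < that value.

1 | 54 ; 2 | 69 ; 7 | 84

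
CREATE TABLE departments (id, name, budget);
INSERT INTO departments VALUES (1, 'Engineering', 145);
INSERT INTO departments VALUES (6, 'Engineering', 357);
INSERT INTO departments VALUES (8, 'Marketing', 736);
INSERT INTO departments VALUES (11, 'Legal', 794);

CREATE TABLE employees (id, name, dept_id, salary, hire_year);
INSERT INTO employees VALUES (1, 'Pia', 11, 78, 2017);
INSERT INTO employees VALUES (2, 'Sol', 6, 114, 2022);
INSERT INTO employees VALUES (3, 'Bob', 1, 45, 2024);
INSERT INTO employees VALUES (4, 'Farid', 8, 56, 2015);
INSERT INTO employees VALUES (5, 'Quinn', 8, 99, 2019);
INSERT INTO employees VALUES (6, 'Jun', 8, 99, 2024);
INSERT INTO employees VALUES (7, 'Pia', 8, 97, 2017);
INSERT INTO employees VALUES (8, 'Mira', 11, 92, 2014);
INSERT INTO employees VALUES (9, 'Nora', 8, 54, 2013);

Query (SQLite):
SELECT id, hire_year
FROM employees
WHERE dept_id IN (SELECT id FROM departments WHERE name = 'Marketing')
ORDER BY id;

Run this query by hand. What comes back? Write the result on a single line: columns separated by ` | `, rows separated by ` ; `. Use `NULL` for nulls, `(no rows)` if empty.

4 | 2015 ; 5 | 2019 ; 6 | 2024 ; 7 | 2017 ; 9 | 2013

Inner query: departments.id where name = 'Marketing'.
Outer: keep employees rows whose dept_id is in that set.
Inner query → {8}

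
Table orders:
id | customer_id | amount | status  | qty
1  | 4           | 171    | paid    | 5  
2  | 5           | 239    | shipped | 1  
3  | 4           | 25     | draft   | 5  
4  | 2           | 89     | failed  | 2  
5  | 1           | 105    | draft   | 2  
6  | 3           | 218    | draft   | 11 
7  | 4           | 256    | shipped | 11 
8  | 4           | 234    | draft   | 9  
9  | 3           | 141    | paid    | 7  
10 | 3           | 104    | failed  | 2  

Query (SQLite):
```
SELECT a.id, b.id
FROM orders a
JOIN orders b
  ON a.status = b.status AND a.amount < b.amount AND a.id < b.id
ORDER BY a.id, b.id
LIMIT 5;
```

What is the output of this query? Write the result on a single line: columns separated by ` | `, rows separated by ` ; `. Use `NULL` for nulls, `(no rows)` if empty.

2 | 7 ; 3 | 5 ; 3 | 6 ; 3 | 8 ; 4 | 10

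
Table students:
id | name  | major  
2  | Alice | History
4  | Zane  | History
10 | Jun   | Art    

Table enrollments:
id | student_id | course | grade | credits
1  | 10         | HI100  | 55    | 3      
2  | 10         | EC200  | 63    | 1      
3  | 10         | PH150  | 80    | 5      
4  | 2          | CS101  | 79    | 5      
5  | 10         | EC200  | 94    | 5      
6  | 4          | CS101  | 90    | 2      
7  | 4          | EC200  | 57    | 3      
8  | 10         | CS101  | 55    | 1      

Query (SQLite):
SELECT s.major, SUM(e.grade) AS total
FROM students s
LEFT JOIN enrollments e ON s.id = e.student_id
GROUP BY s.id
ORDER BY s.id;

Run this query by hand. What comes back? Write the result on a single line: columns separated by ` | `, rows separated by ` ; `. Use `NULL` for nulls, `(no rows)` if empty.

LEFT JOIN keeps every students row; unmatched ones get NULL for enrollments columns.
Group by students.id and compute SUM(e.grade). SUM over an all-NULL group is NULL.
  2: ids {4} → SUM(e.grade)=79
  4: ids {6, 7} → SUM(e.grade)=147
  10: ids {1, 2, 3, 5, 8} → SUM(e.grade)=347

History | 79 ; History | 147 ; Art | 347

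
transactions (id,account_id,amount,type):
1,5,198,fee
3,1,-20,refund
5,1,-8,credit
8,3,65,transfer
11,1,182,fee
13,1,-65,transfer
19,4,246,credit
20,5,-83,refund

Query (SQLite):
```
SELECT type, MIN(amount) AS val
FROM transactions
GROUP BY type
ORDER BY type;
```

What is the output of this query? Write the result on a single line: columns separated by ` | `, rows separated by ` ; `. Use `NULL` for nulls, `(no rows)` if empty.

Partition transactions by type; compute MIN(amount) within each group.
  credit: ids {5, 19} → MIN(amount)=-8
  fee: ids {1, 11} → MIN(amount)=182
  refund: ids {3, 20} → MIN(amount)=-83
  transfer: ids {8, 13} → MIN(amount)=-65

credit | -8 ; fee | 182 ; refund | -83 ; transfer | -65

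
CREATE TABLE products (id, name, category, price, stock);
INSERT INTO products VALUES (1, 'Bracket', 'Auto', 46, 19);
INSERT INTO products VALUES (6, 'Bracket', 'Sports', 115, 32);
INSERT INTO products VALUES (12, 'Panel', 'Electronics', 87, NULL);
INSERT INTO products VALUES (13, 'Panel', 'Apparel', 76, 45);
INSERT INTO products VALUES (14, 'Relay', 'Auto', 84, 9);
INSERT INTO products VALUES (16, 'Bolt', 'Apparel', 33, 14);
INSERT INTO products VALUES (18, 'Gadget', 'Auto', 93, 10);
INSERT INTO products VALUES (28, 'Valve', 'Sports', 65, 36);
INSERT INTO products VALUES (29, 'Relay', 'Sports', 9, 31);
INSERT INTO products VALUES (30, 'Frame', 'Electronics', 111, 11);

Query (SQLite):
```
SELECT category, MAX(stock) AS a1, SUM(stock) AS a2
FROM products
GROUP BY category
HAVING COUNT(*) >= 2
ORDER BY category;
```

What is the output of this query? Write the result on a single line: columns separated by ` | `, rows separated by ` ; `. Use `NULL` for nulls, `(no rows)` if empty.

Apparel | 45 | 59 ; Auto | 19 | 38 ; Electronics | 11 | 11 ; Sports | 36 | 99

Group products by category.
Per group compute: MAX(stock), SUM(stock).
HAVING: drop groups with fewer than 2 rows.
  Apparel: ids {13, 16} → MAX(stock)=45, SUM(stock)=59
  Auto: ids {1, 14, 18} → MAX(stock)=19, SUM(stock)=38
  Electronics: ids {12, 30} → MAX(stock)=11, SUM(stock)=11
  Sports: ids {6, 28, 29} → MAX(stock)=36, SUM(stock)=99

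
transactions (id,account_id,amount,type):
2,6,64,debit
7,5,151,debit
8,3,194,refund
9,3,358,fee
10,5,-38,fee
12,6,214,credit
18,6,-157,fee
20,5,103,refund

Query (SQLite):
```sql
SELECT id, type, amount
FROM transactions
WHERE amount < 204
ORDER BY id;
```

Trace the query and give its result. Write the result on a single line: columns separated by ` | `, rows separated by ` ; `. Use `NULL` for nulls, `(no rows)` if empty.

2 | debit | 64 ; 7 | debit | 151 ; 8 | refund | 194 ; 10 | fee | -38 ; 18 | fee | -157 ; 20 | refund | 103

amount < 204: ids {2, 7, 8, 10, 18, 20}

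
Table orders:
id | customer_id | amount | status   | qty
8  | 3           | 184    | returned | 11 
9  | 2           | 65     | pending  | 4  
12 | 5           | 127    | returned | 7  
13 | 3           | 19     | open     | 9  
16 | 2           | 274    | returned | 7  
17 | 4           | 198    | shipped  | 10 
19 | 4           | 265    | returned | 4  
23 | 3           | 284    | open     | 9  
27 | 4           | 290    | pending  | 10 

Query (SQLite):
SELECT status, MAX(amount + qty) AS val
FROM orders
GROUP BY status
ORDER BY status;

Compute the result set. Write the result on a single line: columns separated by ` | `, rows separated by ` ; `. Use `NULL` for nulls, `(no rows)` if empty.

open | 293 ; pending | 300 ; returned | 281 ; shipped | 208

For each row compute amount + qty.
Group by status; take MAX of the expression per group.
  open: ids {13, 23} → MAX(amount + qty)=293
  pending: ids {9, 27} → MAX(amount + qty)=300
  returned: ids {8, 12, 16, 19} → MAX(amount + qty)=281
  shipped: ids {17} → MAX(amount + qty)=208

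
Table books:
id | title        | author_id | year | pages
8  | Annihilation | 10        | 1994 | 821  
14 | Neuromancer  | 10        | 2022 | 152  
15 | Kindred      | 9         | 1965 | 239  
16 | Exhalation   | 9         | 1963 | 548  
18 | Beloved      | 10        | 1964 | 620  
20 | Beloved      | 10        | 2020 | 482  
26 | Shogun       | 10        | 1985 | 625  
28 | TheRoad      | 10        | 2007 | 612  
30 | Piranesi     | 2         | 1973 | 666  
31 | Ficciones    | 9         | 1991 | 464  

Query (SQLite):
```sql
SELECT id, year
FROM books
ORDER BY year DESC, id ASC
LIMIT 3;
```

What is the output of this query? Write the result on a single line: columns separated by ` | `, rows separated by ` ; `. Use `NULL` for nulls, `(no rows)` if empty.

Sort by year desc, tiebreak id asc: (2022, id=14), (2020, id=20), (2007, id=28), (1994, id=8), (1991, id=31), (1985, id=26) …. Take first 3.

14 | 2022 ; 20 | 2020 ; 28 | 2007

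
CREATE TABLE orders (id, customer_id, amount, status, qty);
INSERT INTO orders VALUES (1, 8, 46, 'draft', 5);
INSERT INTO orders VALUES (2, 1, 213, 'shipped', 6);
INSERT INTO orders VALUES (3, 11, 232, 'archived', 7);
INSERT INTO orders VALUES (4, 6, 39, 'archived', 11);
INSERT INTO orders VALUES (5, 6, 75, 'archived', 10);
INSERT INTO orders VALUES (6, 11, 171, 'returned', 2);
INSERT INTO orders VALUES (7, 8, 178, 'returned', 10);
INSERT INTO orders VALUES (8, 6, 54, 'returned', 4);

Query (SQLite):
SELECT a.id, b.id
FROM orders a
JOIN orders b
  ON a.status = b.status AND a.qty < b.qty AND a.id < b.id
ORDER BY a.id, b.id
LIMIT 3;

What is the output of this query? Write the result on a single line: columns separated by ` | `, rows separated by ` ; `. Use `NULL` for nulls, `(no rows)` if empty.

3 | 4 ; 3 | 5 ; 6 | 7

Pairs (a,b) with same status, a.qty < b.qty, a.id < b.id.
status groups: archived:{3,4,5} draft:{1} returned:{6,7,8} shipped:{2}
Ordered by (a.id, b.id); first 3.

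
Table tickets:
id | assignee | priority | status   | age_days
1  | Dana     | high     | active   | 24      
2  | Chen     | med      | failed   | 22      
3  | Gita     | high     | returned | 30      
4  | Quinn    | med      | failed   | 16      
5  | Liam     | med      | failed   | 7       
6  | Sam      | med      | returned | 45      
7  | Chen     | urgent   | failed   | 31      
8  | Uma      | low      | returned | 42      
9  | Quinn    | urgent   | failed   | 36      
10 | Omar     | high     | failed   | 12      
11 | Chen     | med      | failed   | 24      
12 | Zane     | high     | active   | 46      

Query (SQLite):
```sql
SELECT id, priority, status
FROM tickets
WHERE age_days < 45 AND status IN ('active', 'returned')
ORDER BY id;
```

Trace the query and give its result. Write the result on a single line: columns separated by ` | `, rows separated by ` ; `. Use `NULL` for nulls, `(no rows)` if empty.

1 | high | active ; 3 | high | returned ; 8 | low | returned

age_days < 45: ids {1, 2, 3, 4, 5, 7, 8, 9, 10, 11}
status IN ('active', 'returned'): ids {1, 3, 6, 8, 12}
Combine with AND.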